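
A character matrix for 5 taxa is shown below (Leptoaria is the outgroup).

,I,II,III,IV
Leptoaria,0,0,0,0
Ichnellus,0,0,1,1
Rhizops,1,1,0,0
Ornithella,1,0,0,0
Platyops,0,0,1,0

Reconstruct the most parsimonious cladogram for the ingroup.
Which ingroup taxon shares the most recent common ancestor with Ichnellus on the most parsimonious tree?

Platyops

The outgroup has state '0' for every character, so '1' is the derived state throughout.
Only Ornithella and Rhizops show the derived state '1' for I, supporting them as a clade.
II (derived state '1') is unique to Rhizops (autapomorphy; uninformative for grouping).
III (derived state '1') is shared by Ichnellus and Platyops — a synapomorphy uniting that clade.
IV (derived state '1') is unique to Ichnellus (autapomorphy; uninformative for grouping).
Most parsimonious ingroup topology: ((Ichnellus,Platyops),(Rhizops,Ornithella)).
Ichnellus and Platyops form a cherry on this tree, so they are sister taxa.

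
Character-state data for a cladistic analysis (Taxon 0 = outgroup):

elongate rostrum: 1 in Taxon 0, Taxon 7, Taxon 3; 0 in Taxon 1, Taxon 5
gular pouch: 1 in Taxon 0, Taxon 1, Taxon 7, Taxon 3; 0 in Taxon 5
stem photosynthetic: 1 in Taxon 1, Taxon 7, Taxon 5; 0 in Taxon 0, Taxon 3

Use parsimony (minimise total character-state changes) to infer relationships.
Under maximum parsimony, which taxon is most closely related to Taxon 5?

Taxon 1

Character polarity is set by the outgroup: the derived state is whichever differs from the outgroup's state, so for elongate rostrum, gular pouch the derived state is '0', and for the remaining characters it is '1'.
elongate rostrum: derived state '0' in Taxon 1 and Taxon 5 only — synapomorphy for {Taxon 1, Taxon 5}.
gular pouch (derived state '0') is unique to Taxon 5 (autapomorphy; uninformative for grouping).
Only Taxon 1, Taxon 5, and Taxon 7 show the derived state '1' for stem photosynthetic, supporting them as a clade.
Most parsimonious ingroup topology: (((Taxon 1,Taxon 5),Taxon 7),Taxon 3).
Taxon 5 and Taxon 1 form a cherry on this tree, so they are sister taxa.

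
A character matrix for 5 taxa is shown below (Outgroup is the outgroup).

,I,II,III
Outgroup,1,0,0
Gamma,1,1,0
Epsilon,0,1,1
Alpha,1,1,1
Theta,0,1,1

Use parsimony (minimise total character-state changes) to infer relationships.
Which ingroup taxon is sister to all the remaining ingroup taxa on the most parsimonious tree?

Character polarity is set by the outgroup: the derived state is whichever differs from the outgroup's state, so for I the derived state is '0', and for the remaining characters it is '1'.
I: derived state '0' in Epsilon and Theta only — synapomorphy for {Epsilon, Theta}.
II (derived state '1') is shared by all ingroup taxa — unites the whole ingroup.
Only Alpha, Epsilon, and Theta show the derived state '1' for III, supporting them as a clade.
Most parsimonious ingroup topology: (Gamma,((Epsilon,Theta),Alpha)).
Gamma is sister to the clade containing all other ingroup taxa, so it is the earliest-diverging (most basal) ingroup lineage.

Gamma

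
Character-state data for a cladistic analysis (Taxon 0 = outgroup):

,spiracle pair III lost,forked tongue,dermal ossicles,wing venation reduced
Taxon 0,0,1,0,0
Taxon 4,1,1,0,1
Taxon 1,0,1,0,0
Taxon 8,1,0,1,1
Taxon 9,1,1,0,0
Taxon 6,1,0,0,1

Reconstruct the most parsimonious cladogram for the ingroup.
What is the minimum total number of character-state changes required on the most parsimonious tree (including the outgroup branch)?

Character polarity is set by the outgroup: the derived state is whichever differs from the outgroup's state, so for forked tongue the derived state is '0', and for the remaining characters it is '1'.
spiracle pair III lost (derived state '1') is shared by Taxon 4, Taxon 6, Taxon 8, and Taxon 9 — a synapomorphy uniting that clade.
forked tongue: derived state '0' in Taxon 6 and Taxon 8 only — synapomorphy for {Taxon 6, Taxon 8}.
dermal ossicles (derived state '1') is unique to Taxon 8 (autapomorphy; uninformative for grouping).
wing venation reduced: derived state '1' in Taxon 4, Taxon 6, and Taxon 8 only — synapomorphy for {Taxon 4, Taxon 6, Taxon 8}.
Most parsimonious ingroup topology: (((Taxon 4,(Taxon 8,Taxon 6)),Taxon 9),Taxon 1).
Changes per character on this tree: spiracle pair III lost: 1; forked tongue: 1; dermal ossicles: 1; wing venation reduced: 1.
Total = 4.

4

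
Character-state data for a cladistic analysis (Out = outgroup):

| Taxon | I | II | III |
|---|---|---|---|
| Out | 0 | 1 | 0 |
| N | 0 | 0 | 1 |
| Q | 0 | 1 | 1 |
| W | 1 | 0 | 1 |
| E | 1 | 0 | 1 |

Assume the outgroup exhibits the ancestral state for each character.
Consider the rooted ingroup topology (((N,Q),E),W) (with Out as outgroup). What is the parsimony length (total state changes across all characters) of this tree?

5

Map each character onto (((N,Q),E),W) (rooted by Out) and count the minimum state changes it requires (Fitch parsimony):
I: 2; II: 2; III: 1.
Total tree length = 5.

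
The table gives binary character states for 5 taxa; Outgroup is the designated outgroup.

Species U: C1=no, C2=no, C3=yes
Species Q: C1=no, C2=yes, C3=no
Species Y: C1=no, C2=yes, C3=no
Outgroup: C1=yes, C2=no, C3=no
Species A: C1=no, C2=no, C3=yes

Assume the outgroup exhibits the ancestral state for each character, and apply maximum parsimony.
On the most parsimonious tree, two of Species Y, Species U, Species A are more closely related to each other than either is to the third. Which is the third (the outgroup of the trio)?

Species Y

Character polarity is set by the outgroup: the derived state is whichever differs from the outgroup's state, so for C1 the derived state is 'no', and for the remaining characters it is 'yes'.
C1 (derived state 'no') is shared by all ingroup taxa — unites the whole ingroup.
C2: derived state 'yes' in Species Q and Species Y only — synapomorphy for {Species Q, Species Y}.
C3 (derived state 'yes') is shared by Species A and Species U — a synapomorphy uniting that clade.
Most parsimonious ingroup topology: ((Species A,Species U),(Species Y,Species Q)).
Species A and Species U share a more recent common ancestor with each other than either does with Species Y, so Species Y is the least closely related of the three.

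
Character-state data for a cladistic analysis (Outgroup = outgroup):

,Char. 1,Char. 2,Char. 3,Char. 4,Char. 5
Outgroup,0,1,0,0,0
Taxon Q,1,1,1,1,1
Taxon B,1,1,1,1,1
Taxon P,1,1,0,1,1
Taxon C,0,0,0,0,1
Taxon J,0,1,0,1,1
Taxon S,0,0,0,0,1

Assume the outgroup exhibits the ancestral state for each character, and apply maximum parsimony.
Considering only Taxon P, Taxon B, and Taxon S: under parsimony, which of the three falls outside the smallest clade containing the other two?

Character polarity is set by the outgroup: the derived state is whichever differs from the outgroup's state, so for Char. 2 the derived state is '0', and for the remaining characters it is '1'.
Char. 1 (derived state '1') is shared by Taxon B, Taxon P, and Taxon Q — a synapomorphy uniting that clade.
Char. 2: derived state '0' in Taxon C and Taxon S only — synapomorphy for {Taxon C, Taxon S}.
Only Taxon B and Taxon Q show the derived state '1' for Char. 3, supporting them as a clade.
Char. 4: derived state '1' in Taxon B, Taxon J, Taxon P, and Taxon Q only — synapomorphy for {Taxon B, Taxon J, Taxon P, Taxon Q}.
All ingroup taxa share the derived state '1' for Char. 5; it defines the ingroup but does not resolve relationships within it.
Most parsimonious ingroup topology: ((((Taxon Q,Taxon B),Taxon P),Taxon J),(Taxon C,Taxon S)).
Taxon P and Taxon B share a more recent common ancestor with each other than either does with Taxon S, so Taxon S is the least closely related of the three.

Taxon S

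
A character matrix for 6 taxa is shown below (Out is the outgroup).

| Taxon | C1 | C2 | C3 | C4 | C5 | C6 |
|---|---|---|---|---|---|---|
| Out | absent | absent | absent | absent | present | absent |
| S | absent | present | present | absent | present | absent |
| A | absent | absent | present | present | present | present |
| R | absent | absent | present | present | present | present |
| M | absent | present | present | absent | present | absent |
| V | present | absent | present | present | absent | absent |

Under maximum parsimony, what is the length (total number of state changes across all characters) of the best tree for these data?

Character polarity is set by the outgroup: the derived state is whichever differs from the outgroup's state, so for C5 the derived state is 'absent', and for the remaining characters it is 'present'.
C1: derived state 'present' in V only — an autapomorphy, so it tells us nothing about relationships among taxa.
C2: derived state 'present' in M and S only — synapomorphy for {M, S}.
C3 (derived state 'present') is shared by all ingroup taxa — unites the whole ingroup.
C4: derived state 'present' in A, R, and V only — synapomorphy for {A, R, V}.
C5: derived state 'absent' in V only — an autapomorphy, so it tells us nothing about relationships among taxa.
C6 (derived state 'present') is shared by A and R — a synapomorphy uniting that clade.
Most parsimonious ingroup topology: ((S,M),((A,R),V)).
Changes per character on this tree: C1: 1; C2: 1; C3: 1; C4: 1; C5: 1; C6: 1.
Total = 6.

6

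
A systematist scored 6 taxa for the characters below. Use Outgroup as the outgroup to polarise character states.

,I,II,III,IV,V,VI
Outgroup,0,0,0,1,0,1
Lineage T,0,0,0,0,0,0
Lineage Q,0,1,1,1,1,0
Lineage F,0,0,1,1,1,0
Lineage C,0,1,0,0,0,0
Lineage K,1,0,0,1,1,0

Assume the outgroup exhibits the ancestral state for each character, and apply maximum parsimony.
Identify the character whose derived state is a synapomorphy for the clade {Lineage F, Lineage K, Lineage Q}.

Character polarity is set by the outgroup: the derived state is whichever differs from the outgroup's state, so for IV, VI the derived state is '0', and for the remaining characters it is '1'.
I: derived state '1' in Lineage K only — an autapomorphy, so it tells us nothing about relationships among taxa.
II groups Lineage C and Lineage Q, which is incompatible with the clades supported by the remaining characters; treating it as convergent (homoplasy) costs fewer steps than any alternative tree.
Only Lineage F and Lineage Q show the derived state '1' for III, supporting them as a clade.
IV: derived state '0' in Lineage C and Lineage T only — synapomorphy for {Lineage C, Lineage T}.
Only Lineage F, Lineage K, and Lineage Q show the derived state '1' for V, supporting them as a clade.
All ingroup taxa share the derived state '0' for VI; it defines the ingroup but does not resolve relationships within it.
Most parsimonious ingroup topology: ((Lineage T,Lineage C),((Lineage Q,Lineage F),Lineage K)).
The clade {Lineage F, Lineage K, Lineage Q} is supported by V: its derived state '1' occurs in exactly those taxa and in no other taxon (including the outgroup).

V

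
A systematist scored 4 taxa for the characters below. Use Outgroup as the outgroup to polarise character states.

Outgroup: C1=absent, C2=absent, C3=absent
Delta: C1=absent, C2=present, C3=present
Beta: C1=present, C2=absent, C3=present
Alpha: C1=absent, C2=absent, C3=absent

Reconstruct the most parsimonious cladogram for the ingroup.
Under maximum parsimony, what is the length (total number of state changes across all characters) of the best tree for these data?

3

The outgroup has state 'absent' for every character, so 'present' is the derived state throughout.
C1 (derived state 'present') is unique to Beta (autapomorphy; uninformative for grouping).
C2 (derived state 'present') is unique to Delta (autapomorphy; uninformative for grouping).
Only Beta and Delta show the derived state 'present' for C3, supporting them as a clade.
Most parsimonious ingroup topology: ((Delta,Beta),Alpha).
Changes per character on this tree: C1: 1; C2: 1; C3: 1.
Total = 3.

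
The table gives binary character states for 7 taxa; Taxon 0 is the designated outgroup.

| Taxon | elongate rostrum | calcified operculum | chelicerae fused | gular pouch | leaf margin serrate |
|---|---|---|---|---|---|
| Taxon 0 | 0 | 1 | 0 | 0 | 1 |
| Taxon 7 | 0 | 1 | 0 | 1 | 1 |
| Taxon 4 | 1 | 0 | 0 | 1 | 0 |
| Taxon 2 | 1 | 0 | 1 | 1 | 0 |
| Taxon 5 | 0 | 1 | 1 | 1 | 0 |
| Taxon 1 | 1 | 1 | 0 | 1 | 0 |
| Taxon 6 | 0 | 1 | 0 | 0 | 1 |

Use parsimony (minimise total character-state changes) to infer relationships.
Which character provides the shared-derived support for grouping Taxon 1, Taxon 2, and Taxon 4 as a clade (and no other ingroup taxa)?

elongate rostrum

Character polarity is set by the outgroup: the derived state is whichever differs from the outgroup's state, so for calcified operculum, leaf margin serrate the derived state is '0', and for the remaining characters it is '1'.
elongate rostrum: derived state '1' in Taxon 1, Taxon 2, and Taxon 4 only — synapomorphy for {Taxon 1, Taxon 2, Taxon 4}.
calcified operculum (derived state '0') is shared by Taxon 2 and Taxon 4 — a synapomorphy uniting that clade.
chelicerae fused groups Taxon 2 and Taxon 5, which is incompatible with the clades supported by the remaining characters; treating it as convergent (homoplasy) costs fewer steps than any alternative tree.
Only Taxon 1, Taxon 2, Taxon 4, Taxon 5, and Taxon 7 show the derived state '1' for gular pouch, supporting them as a clade.
leaf margin serrate: derived state '0' in Taxon 1, Taxon 2, Taxon 4, and Taxon 5 only — synapomorphy for {Taxon 1, Taxon 2, Taxon 4, Taxon 5}.
Most parsimonious ingroup topology: ((Taxon 7,(((Taxon 4,Taxon 2),Taxon 1),Taxon 5)),Taxon 6).
The clade {Taxon 1, Taxon 2, Taxon 4} is supported by elongate rostrum: its derived state '1' occurs in exactly those taxa and in no other taxon (including the outgroup).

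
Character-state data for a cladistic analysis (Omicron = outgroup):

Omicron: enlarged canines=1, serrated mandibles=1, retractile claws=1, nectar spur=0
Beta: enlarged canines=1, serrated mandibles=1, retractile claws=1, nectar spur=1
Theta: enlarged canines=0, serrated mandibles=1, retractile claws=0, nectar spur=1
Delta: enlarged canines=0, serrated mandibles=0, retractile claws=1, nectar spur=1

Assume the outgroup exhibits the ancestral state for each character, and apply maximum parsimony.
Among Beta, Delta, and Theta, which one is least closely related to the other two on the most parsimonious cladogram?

Beta

Character polarity is set by the outgroup: the derived state is whichever differs from the outgroup's state, so for enlarged canines, serrated mandibles, retractile claws the derived state is '0', and for the remaining characters it is '1'.
Only Delta and Theta show the derived state '0' for enlarged canines, supporting them as a clade.
serrated mandibles (derived state '0') is unique to Delta (autapomorphy; uninformative for grouping).
retractile claws: derived state '0' in Theta only — an autapomorphy, so it tells us nothing about relationships among taxa.
nectar spur (derived state '1') is shared by all ingroup taxa — unites the whole ingroup.
Most parsimonious ingroup topology: (Beta,(Theta,Delta)).
Delta and Theta share a more recent common ancestor with each other than either does with Beta, so Beta is the least closely related of the three.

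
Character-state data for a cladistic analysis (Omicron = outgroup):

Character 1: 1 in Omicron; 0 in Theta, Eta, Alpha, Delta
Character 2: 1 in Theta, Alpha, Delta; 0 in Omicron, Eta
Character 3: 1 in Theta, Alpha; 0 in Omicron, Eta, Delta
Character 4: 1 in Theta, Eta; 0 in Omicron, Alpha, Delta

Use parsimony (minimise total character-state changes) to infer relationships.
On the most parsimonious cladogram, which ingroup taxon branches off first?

Character polarity is set by the outgroup: the derived state is whichever differs from the outgroup's state, so for Character 1 the derived state is '0', and for the remaining characters it is '1'.
All ingroup taxa share the derived state '0' for Character 1; it defines the ingroup but does not resolve relationships within it.
Character 2 (derived state '1') is shared by Alpha, Delta, and Theta — a synapomorphy uniting that clade.
Character 3 (derived state '1') is shared by Alpha and Theta — a synapomorphy uniting that clade.
Character 4 (state '1') occurs in Eta and Theta but conflicts with the nesting implied by the other characters — most parsimoniously interpreted as homoplasy.
Most parsimonious ingroup topology: (((Theta,Alpha),Delta),Eta).
Eta is sister to the clade containing all other ingroup taxa, so it is the earliest-diverging (most basal) ingroup lineage.

Eta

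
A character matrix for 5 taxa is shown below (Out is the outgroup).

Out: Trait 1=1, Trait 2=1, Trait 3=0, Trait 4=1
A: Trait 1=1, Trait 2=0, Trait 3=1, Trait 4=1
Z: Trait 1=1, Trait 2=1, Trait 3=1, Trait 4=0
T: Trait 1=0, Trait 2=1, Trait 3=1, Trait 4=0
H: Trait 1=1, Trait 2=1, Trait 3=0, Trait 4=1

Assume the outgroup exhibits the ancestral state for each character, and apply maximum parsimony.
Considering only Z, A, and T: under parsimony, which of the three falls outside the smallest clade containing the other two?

Character polarity is set by the outgroup: the derived state is whichever differs from the outgroup's state, so for Trait 1, Trait 2, Trait 4 the derived state is '0', and for the remaining characters it is '1'.
Trait 1 (derived state '0') is unique to T (autapomorphy; uninformative for grouping).
Trait 2 (derived state '0') is unique to A (autapomorphy; uninformative for grouping).
Trait 3: derived state '1' in A, T, and Z only — synapomorphy for {A, T, Z}.
Trait 4: derived state '0' in T and Z only — synapomorphy for {T, Z}.
Most parsimonious ingroup topology: ((A,(Z,T)),H).
Z and T share a more recent common ancestor with each other than either does with A, so A is the least closely related of the three.

A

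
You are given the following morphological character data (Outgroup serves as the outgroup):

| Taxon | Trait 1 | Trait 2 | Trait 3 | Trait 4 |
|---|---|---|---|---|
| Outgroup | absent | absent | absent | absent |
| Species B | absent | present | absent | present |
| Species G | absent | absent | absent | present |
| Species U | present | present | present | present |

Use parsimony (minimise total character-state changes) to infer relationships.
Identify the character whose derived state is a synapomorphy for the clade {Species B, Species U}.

The outgroup has state 'absent' for every character, so 'present' is the derived state throughout.
Trait 1: derived state 'present' in Species U only — an autapomorphy, so it tells us nothing about relationships among taxa.
Only Species B and Species U show the derived state 'present' for Trait 2, supporting them as a clade.
Trait 3: derived state 'present' in Species U only — an autapomorphy, so it tells us nothing about relationships among taxa.
Trait 4 (derived state 'present') is shared by all ingroup taxa — unites the whole ingroup.
Most parsimonious ingroup topology: ((Species B,Species U),Species G).
The clade {Species B, Species U} is supported by Trait 2: its derived state 'present' occurs in exactly those taxa and in no other taxon (including the outgroup).

Trait 2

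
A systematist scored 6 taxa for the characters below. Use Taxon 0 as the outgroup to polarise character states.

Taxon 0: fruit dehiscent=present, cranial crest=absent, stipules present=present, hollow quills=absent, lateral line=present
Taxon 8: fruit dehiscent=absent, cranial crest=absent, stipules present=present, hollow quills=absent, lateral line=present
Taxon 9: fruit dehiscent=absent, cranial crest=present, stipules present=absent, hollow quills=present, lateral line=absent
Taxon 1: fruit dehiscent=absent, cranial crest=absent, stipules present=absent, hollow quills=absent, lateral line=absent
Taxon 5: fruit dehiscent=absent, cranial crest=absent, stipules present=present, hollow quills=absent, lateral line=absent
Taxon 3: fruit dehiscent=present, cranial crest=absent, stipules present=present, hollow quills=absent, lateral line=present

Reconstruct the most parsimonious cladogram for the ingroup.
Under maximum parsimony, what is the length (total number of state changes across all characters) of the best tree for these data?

5

Character polarity is set by the outgroup: the derived state is whichever differs from the outgroup's state, so for fruit dehiscent, stipules present, lateral line the derived state is 'absent', and for the remaining characters it is 'present'.
fruit dehiscent: derived state 'absent' in Taxon 1, Taxon 5, Taxon 8, and Taxon 9 only — synapomorphy for {Taxon 1, Taxon 5, Taxon 8, Taxon 9}.
cranial crest: derived state 'present' in Taxon 9 only — an autapomorphy, so it tells us nothing about relationships among taxa.
stipules present (derived state 'absent') is shared by Taxon 1 and Taxon 9 — a synapomorphy uniting that clade.
hollow quills: derived state 'present' in Taxon 9 only — an autapomorphy, so it tells us nothing about relationships among taxa.
lateral line (derived state 'absent') is shared by Taxon 1, Taxon 5, and Taxon 9 — a synapomorphy uniting that clade.
Most parsimonious ingroup topology: ((Taxon 8,((Taxon 9,Taxon 1),Taxon 5)),Taxon 3).
Changes per character on this tree: fruit dehiscent: 1; cranial crest: 1; stipules present: 1; hollow quills: 1; lateral line: 1.
Total = 5.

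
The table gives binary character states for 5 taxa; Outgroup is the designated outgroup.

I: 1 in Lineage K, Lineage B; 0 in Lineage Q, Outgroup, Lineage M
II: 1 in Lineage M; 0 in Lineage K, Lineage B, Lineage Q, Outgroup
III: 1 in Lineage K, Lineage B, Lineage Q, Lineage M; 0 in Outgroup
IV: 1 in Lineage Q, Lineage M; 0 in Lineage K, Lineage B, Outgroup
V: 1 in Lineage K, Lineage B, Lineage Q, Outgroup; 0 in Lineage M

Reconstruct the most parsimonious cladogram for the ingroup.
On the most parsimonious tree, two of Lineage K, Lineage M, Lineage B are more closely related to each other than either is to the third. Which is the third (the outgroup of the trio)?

Lineage M

Character polarity is set by the outgroup: the derived state is whichever differs from the outgroup's state, so for V the derived state is '0', and for the remaining characters it is '1'.
I (derived state '1') is shared by Lineage B and Lineage K — a synapomorphy uniting that clade.
II: derived state '1' in Lineage M only — an autapomorphy, so it tells us nothing about relationships among taxa.
III (derived state '1') is shared by all ingroup taxa — unites the whole ingroup.
IV (derived state '1') is shared by Lineage M and Lineage Q — a synapomorphy uniting that clade.
V (derived state '0') is unique to Lineage M (autapomorphy; uninformative for grouping).
Most parsimonious ingroup topology: ((Lineage M,Lineage Q),(Lineage B,Lineage K)).
Lineage K and Lineage B share a more recent common ancestor with each other than either does with Lineage M, so Lineage M is the least closely related of the three.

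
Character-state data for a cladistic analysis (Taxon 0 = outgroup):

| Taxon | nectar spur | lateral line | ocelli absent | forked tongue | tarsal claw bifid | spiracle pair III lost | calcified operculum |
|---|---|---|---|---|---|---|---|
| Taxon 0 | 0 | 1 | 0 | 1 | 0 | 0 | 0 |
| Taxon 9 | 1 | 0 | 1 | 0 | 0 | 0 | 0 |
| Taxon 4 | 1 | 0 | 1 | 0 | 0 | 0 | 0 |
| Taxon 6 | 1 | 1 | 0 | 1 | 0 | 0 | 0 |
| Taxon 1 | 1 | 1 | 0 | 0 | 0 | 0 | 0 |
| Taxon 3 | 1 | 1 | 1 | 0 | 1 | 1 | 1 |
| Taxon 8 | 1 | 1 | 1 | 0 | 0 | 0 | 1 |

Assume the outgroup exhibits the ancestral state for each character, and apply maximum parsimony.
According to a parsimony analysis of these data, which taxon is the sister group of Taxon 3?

Taxon 8

Character polarity is set by the outgroup: the derived state is whichever differs from the outgroup's state, so for lateral line, forked tongue the derived state is '0', and for the remaining characters it is '1'.
All ingroup taxa share the derived state '1' for nectar spur; it defines the ingroup but does not resolve relationships within it.
lateral line (derived state '0') is shared by Taxon 4 and Taxon 9 — a synapomorphy uniting that clade.
Only Taxon 3, Taxon 4, Taxon 8, and Taxon 9 show the derived state '1' for ocelli absent, supporting them as a clade.
forked tongue (derived state '0') is shared by Taxon 1, Taxon 3, Taxon 4, Taxon 8, and Taxon 9 — a synapomorphy uniting that clade.
tarsal claw bifid: derived state '1' in Taxon 3 only — an autapomorphy, so it tells us nothing about relationships among taxa.
spiracle pair III lost (derived state '1') is unique to Taxon 3 (autapomorphy; uninformative for grouping).
calcified operculum (derived state '1') is shared by Taxon 3 and Taxon 8 — a synapomorphy uniting that clade.
Most parsimonious ingroup topology: ((((Taxon 9,Taxon 4),(Taxon 3,Taxon 8)),Taxon 1),Taxon 6).
Taxon 3 and Taxon 8 form a cherry on this tree, so they are sister taxa.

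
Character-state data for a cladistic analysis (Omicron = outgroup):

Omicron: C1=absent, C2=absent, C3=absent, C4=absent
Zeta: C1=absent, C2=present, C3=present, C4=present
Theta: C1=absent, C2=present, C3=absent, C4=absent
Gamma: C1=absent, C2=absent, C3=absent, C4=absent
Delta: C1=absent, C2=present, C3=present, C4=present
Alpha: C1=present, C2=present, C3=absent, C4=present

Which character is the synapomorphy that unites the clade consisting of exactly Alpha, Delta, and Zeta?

C4

The outgroup has state 'absent' for every character, so 'present' is the derived state throughout.
C1 (derived state 'present') is unique to Alpha (autapomorphy; uninformative for grouping).
Only Alpha, Delta, Theta, and Zeta show the derived state 'present' for C2, supporting them as a clade.
C3: derived state 'present' in Delta and Zeta only — synapomorphy for {Delta, Zeta}.
C4 (derived state 'present') is shared by Alpha, Delta, and Zeta — a synapomorphy uniting that clade.
Most parsimonious ingroup topology: ((((Zeta,Delta),Alpha),Theta),Gamma).
The clade {Alpha, Delta, Zeta} is supported by C4: its derived state 'present' occurs in exactly those taxa and in no other taxon (including the outgroup).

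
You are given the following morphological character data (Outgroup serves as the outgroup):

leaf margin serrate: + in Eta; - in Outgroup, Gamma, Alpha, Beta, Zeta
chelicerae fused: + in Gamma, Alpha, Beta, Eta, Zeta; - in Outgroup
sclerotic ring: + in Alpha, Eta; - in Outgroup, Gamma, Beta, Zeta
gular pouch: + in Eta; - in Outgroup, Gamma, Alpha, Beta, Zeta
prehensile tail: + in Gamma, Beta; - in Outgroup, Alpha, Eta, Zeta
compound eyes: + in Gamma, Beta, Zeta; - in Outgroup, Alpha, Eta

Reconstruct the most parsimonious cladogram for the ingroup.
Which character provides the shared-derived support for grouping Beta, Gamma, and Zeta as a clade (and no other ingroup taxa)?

The outgroup has state '-' for every character, so '+' is the derived state throughout.
leaf margin serrate: derived state '+' in Eta only — an autapomorphy, so it tells us nothing about relationships among taxa.
chelicerae fused (derived state '+') is shared by all ingroup taxa — unites the whole ingroup.
sclerotic ring: derived state '+' in Alpha and Eta only — synapomorphy for {Alpha, Eta}.
gular pouch: derived state '+' in Eta only — an autapomorphy, so it tells us nothing about relationships among taxa.
Only Beta and Gamma show the derived state '+' for prehensile tail, supporting them as a clade.
compound eyes (derived state '+') is shared by Beta, Gamma, and Zeta — a synapomorphy uniting that clade.
Most parsimonious ingroup topology: (((Gamma,Beta),Zeta),(Alpha,Eta)).
The clade {Beta, Gamma, Zeta} is supported by compound eyes: its derived state '+' occurs in exactly those taxa and in no other taxon (including the outgroup).

compound eyes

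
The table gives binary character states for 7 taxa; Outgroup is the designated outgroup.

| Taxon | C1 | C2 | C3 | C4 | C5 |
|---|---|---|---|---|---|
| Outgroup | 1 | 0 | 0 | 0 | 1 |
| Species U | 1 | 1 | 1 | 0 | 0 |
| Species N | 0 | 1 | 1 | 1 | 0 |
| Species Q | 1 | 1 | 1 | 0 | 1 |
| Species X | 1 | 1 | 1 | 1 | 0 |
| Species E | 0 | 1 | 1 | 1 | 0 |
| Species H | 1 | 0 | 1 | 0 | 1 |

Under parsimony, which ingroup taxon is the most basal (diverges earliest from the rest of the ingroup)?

Species H

Character polarity is set by the outgroup: the derived state is whichever differs from the outgroup's state, so for C1, C5 the derived state is '0', and for the remaining characters it is '1'.
C1: derived state '0' in Species E and Species N only — synapomorphy for {Species E, Species N}.
C2: derived state '1' in Species E, Species N, Species Q, Species U, and Species X only — synapomorphy for {Species E, Species N, Species Q, Species U, Species X}.
C3 (derived state '1') is shared by all ingroup taxa — unites the whole ingroup.
C4: derived state '1' in Species E, Species N, and Species X only — synapomorphy for {Species E, Species N, Species X}.
C5 (derived state '0') is shared by Species E, Species N, Species U, and Species X — a synapomorphy uniting that clade.
Most parsimonious ingroup topology: (((Species U,((Species N,Species E),Species X)),Species Q),Species H).
Species H is sister to the clade containing all other ingroup taxa, so it is the earliest-diverging (most basal) ingroup lineage.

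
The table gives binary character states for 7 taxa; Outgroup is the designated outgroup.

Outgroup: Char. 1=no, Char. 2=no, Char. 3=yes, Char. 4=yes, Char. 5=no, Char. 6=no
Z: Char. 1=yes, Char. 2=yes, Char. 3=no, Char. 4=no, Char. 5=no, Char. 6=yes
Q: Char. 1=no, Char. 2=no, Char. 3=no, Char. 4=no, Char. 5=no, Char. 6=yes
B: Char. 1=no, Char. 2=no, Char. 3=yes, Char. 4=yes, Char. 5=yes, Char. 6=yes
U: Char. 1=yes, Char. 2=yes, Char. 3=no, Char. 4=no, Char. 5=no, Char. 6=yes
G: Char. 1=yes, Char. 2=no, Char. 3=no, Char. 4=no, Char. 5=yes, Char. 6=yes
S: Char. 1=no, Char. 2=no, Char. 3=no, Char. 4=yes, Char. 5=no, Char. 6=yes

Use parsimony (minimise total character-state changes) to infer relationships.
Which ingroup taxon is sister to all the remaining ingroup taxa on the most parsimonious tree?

Character polarity is set by the outgroup: the derived state is whichever differs from the outgroup's state, so for Char. 3, Char. 4 the derived state is 'no', and for the remaining characters it is 'yes'.
Char. 1: derived state 'yes' in G, U, and Z only — synapomorphy for {G, U, Z}.
Char. 2 (derived state 'yes') is shared by U and Z — a synapomorphy uniting that clade.
Char. 3 (derived state 'no') is shared by G, Q, S, U, and Z — a synapomorphy uniting that clade.
Char. 4 (derived state 'no') is shared by G, Q, U, and Z — a synapomorphy uniting that clade.
Char. 5 groups B and G, which is incompatible with the clades supported by the remaining characters; treating it as convergent (homoplasy) costs fewer steps than any alternative tree.
All ingroup taxa share the derived state 'yes' for Char. 6; it defines the ingroup but does not resolve relationships within it.
Most parsimonious ingroup topology: ((((G,(Z,U)),Q),S),B).
B is sister to the clade containing all other ingroup taxa, so it is the earliest-diverging (most basal) ingroup lineage.

B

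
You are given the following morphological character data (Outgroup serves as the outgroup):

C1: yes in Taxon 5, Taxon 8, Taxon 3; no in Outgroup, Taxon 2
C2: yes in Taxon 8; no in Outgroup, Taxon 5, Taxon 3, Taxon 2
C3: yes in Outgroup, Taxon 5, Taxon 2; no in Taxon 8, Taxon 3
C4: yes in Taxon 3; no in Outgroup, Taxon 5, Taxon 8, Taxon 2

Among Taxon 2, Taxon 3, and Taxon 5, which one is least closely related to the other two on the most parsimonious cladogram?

Taxon 2

Character polarity is set by the outgroup: the derived state is whichever differs from the outgroup's state, so for C3 the derived state is 'no', and for the remaining characters it is 'yes'.
C1 (derived state 'yes') is shared by Taxon 3, Taxon 5, and Taxon 8 — a synapomorphy uniting that clade.
C2 (derived state 'yes') is unique to Taxon 8 (autapomorphy; uninformative for grouping).
C3 (derived state 'no') is shared by Taxon 3 and Taxon 8 — a synapomorphy uniting that clade.
C4: derived state 'yes' in Taxon 3 only — an autapomorphy, so it tells us nothing about relationships among taxa.
Most parsimonious ingroup topology: ((Taxon 5,(Taxon 8,Taxon 3)),Taxon 2).
Taxon 3 and Taxon 5 share a more recent common ancestor with each other than either does with Taxon 2, so Taxon 2 is the least closely related of the three.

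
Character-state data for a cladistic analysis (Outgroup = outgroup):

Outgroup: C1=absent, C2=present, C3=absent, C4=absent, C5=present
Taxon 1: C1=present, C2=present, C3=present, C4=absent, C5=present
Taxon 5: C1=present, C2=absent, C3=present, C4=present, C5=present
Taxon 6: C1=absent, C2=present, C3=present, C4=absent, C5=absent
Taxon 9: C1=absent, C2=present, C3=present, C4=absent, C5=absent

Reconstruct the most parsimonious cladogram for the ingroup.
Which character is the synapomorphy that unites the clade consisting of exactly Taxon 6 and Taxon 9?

Character polarity is set by the outgroup: the derived state is whichever differs from the outgroup's state, so for C2, C5 the derived state is 'absent', and for the remaining characters it is 'present'.
Only Taxon 1 and Taxon 5 show the derived state 'present' for C1, supporting them as a clade.
C2: derived state 'absent' in Taxon 5 only — an autapomorphy, so it tells us nothing about relationships among taxa.
All ingroup taxa share the derived state 'present' for C3; it defines the ingroup but does not resolve relationships within it.
C4: derived state 'present' in Taxon 5 only — an autapomorphy, so it tells us nothing about relationships among taxa.
Only Taxon 6 and Taxon 9 show the derived state 'absent' for C5, supporting them as a clade.
Most parsimonious ingroup topology: ((Taxon 1,Taxon 5),(Taxon 6,Taxon 9)).
The clade {Taxon 6, Taxon 9} is supported by C5: its derived state 'absent' occurs in exactly those taxa and in no other taxon (including the outgroup).

C5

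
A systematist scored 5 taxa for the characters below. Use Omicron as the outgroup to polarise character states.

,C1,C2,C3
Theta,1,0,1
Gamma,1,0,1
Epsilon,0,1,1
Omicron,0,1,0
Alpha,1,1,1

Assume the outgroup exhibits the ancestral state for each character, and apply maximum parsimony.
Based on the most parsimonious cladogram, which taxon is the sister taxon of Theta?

Gamma

Character polarity is set by the outgroup: the derived state is whichever differs from the outgroup's state, so for C2 the derived state is '0', and for the remaining characters it is '1'.
C1 (derived state '1') is shared by Alpha, Gamma, and Theta — a synapomorphy uniting that clade.
C2: derived state '0' in Gamma and Theta only — synapomorphy for {Gamma, Theta}.
All ingroup taxa share the derived state '1' for C3; it defines the ingroup but does not resolve relationships within it.
Most parsimonious ingroup topology: (((Gamma,Theta),Alpha),Epsilon).
Theta and Gamma form a cherry on this tree, so they are sister taxa.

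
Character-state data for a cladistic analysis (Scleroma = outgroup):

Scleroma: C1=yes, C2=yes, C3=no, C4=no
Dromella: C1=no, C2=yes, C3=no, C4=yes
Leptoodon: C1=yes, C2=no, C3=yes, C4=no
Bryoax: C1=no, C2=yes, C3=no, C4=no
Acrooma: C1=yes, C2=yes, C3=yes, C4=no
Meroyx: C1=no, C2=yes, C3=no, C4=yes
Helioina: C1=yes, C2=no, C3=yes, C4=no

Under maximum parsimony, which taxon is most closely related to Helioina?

Character polarity is set by the outgroup: the derived state is whichever differs from the outgroup's state, so for C1, C2 the derived state is 'no', and for the remaining characters it is 'yes'.
C1 (derived state 'no') is shared by Bryoax, Dromella, and Meroyx — a synapomorphy uniting that clade.
C2 (derived state 'no') is shared by Helioina and Leptoodon — a synapomorphy uniting that clade.
C3: derived state 'yes' in Acrooma, Helioina, and Leptoodon only — synapomorphy for {Acrooma, Helioina, Leptoodon}.
Only Dromella and Meroyx show the derived state 'yes' for C4, supporting them as a clade.
Most parsimonious ingroup topology: (((Dromella,Meroyx),Bryoax),((Leptoodon,Helioina),Acrooma)).
Helioina and Leptoodon form a cherry on this tree, so they are sister taxa.

Leptoodon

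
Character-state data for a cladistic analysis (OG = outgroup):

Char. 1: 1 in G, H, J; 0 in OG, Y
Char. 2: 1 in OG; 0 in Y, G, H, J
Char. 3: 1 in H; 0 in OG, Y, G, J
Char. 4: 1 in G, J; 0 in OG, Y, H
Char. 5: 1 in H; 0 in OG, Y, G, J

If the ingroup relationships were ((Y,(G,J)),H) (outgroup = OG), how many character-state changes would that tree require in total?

Map each character onto ((Y,(G,J)),H) (rooted by OG) and count the minimum state changes it requires (Fitch parsimony):
Char. 1: 2; Char. 2: 1; Char. 3: 1; Char. 4: 1; Char. 5: 1.
Total tree length = 6.

6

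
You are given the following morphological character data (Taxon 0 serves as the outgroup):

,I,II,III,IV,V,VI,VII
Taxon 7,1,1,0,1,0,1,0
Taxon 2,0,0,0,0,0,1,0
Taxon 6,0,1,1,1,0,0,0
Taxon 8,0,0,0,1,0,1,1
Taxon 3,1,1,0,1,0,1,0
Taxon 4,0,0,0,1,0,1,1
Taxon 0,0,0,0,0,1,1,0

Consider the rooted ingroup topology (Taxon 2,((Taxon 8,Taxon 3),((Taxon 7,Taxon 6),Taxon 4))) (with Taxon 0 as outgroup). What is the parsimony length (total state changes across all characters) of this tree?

Map each character onto (Taxon 2,((Taxon 8,Taxon 3),((Taxon 7,Taxon 6),Taxon 4))) (rooted by Taxon 0) and count the minimum state changes it requires (Fitch parsimony):
I: 2; II: 2; III: 1; IV: 1; V: 1; VI: 1; VII: 2.
Total tree length = 10.

10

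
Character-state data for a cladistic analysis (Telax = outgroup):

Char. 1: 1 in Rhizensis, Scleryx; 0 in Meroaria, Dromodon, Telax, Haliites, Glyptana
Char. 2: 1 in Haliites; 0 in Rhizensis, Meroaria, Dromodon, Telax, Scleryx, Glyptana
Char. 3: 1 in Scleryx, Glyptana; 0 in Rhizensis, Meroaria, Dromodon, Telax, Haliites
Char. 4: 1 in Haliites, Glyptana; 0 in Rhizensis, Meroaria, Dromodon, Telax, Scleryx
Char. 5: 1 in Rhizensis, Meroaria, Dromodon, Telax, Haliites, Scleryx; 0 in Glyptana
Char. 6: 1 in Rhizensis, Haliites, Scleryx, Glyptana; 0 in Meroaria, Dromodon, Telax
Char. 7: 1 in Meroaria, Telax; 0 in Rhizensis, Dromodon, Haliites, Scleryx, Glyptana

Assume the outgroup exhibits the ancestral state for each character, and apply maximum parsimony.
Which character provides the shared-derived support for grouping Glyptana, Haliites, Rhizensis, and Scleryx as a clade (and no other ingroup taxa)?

Char. 6

Character polarity is set by the outgroup: the derived state is whichever differs from the outgroup's state, so for Char. 5, Char. 7 the derived state is '0', and for the remaining characters it is '1'.
Only Rhizensis and Scleryx show the derived state '1' for Char. 1, supporting them as a clade.
Char. 2 (derived state '1') is unique to Haliites (autapomorphy; uninformative for grouping).
Char. 3 groups Glyptana and Scleryx, which is incompatible with the clades supported by the remaining characters; treating it as convergent (homoplasy) costs fewer steps than any alternative tree.
Char. 4: derived state '1' in Glyptana and Haliites only — synapomorphy for {Glyptana, Haliites}.
Char. 5: derived state '0' in Glyptana only — an autapomorphy, so it tells us nothing about relationships among taxa.
Char. 6 (derived state '1') is shared by Glyptana, Haliites, Rhizensis, and Scleryx — a synapomorphy uniting that clade.
Only Dromodon, Glyptana, Haliites, Rhizensis, and Scleryx show the derived state '0' for Char. 7, supporting them as a clade.
Most parsimonious ingroup topology: ((((Scleryx,Rhizensis),(Glyptana,Haliites)),Dromodon),Meroaria).
The clade {Glyptana, Haliites, Rhizensis, Scleryx} is supported by Char. 6: its derived state '1' occurs in exactly those taxa and in no other taxon (including the outgroup).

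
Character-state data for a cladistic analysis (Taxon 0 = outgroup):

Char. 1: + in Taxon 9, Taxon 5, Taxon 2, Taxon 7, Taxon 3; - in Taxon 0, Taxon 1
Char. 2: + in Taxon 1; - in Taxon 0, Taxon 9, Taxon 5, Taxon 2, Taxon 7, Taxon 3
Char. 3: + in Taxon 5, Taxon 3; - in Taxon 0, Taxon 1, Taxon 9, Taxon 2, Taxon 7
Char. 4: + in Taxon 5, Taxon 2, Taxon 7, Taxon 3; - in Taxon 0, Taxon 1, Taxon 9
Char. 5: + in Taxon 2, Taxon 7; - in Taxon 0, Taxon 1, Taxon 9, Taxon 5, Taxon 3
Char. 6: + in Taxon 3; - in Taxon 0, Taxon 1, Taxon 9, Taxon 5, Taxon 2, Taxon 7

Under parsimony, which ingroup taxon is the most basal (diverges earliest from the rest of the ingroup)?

The outgroup has state '-' for every character, so '+' is the derived state throughout.
Char. 1: derived state '+' in Taxon 2, Taxon 3, Taxon 5, Taxon 7, and Taxon 9 only — synapomorphy for {Taxon 2, Taxon 3, Taxon 5, Taxon 7, Taxon 9}.
Char. 2 (derived state '+') is unique to Taxon 1 (autapomorphy; uninformative for grouping).
Only Taxon 3 and Taxon 5 show the derived state '+' for Char. 3, supporting them as a clade.
Char. 4 (derived state '+') is shared by Taxon 2, Taxon 3, Taxon 5, and Taxon 7 — a synapomorphy uniting that clade.
Only Taxon 2 and Taxon 7 show the derived state '+' for Char. 5, supporting them as a clade.
Char. 6: derived state '+' in Taxon 3 only — an autapomorphy, so it tells us nothing about relationships among taxa.
Most parsimonious ingroup topology: (Taxon 1,(Taxon 9,((Taxon 5,Taxon 3),(Taxon 2,Taxon 7)))).
Taxon 1 is sister to the clade containing all other ingroup taxa, so it is the earliest-diverging (most basal) ingroup lineage.

Taxon 1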